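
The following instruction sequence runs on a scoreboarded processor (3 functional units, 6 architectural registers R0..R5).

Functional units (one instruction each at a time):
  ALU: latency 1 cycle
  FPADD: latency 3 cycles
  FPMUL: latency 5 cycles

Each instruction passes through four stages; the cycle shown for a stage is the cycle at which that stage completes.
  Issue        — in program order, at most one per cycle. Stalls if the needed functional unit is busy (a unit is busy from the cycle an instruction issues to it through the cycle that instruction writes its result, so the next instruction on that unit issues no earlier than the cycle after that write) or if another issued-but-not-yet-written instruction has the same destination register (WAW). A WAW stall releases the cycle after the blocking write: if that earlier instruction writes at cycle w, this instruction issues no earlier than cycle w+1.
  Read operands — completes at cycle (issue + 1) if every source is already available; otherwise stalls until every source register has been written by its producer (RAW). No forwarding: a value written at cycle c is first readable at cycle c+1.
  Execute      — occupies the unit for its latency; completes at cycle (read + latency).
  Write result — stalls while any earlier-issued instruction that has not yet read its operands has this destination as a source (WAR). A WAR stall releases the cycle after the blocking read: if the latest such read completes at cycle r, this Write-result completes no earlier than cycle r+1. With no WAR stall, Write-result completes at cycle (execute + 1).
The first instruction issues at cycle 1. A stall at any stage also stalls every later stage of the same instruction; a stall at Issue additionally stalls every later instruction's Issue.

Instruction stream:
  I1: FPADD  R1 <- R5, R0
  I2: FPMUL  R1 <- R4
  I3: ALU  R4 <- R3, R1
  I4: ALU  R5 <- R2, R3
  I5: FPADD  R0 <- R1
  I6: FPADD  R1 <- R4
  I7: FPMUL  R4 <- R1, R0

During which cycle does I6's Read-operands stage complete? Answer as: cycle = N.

cycle = 26

c1: I1 dispatched to FPADD
c2: I1 operands ready
c5: I1 complete
c6: R1←I1
c7: I2 dispatched to FPMUL
c8: I2 operands ready · I3 dispatched to ALU
c13: I2 complete
c14: R1←I2
c15: I3 operands ready
c16: I3 complete
c17: R4←I3
c18: I4 dispatched to ALU
c19: I4 operands ready · I5 dispatched to FPADD
c20: I4 complete · I5 operands ready
c21: R5←I4
c23: I5 complete
c24: R0←I5
c25: I6 dispatched to FPADD
c26: I6 operands ready · I7 dispatched to FPMUL
c29: I6 complete
c30: R1←I6
c31: I7 operands ready
c36: I7 complete
c37: R4←I7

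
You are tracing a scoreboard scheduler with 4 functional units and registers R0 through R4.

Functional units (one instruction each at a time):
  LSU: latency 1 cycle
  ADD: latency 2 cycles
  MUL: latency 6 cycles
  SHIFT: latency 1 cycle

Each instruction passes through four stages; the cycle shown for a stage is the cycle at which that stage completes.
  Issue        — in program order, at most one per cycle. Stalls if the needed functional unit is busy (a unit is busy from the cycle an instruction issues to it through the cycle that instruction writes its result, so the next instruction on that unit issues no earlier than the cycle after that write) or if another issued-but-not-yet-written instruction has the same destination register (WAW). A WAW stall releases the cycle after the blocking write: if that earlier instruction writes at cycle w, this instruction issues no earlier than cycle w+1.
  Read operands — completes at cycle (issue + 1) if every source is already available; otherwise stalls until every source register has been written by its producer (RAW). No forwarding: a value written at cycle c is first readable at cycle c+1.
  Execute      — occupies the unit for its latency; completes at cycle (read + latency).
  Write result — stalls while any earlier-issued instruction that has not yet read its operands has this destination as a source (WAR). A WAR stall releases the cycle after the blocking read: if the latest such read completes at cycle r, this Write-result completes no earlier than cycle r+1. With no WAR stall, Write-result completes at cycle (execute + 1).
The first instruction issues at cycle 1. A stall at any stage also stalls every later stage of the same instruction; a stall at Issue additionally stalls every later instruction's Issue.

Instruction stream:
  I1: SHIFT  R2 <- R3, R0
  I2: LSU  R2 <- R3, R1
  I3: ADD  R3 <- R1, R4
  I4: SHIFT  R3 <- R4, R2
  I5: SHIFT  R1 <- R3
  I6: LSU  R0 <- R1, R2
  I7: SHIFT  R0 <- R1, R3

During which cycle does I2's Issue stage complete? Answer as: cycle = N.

cycle = 5

[1] issue I1 (SHIFT)
[2] I1 read-ops
[3] I1 finished on SHIFT
[4] I1→R2
[5] issue I2 (LSU)
[6] I2 read-ops | issue I3 (ADD)
[7] I2 finished on LSU | I3 read-ops
[8] I2→R2
[9] I3 finished on ADD
[10] I3→R3
[11] issue I4 (SHIFT)
[12] I4 read-ops
[13] I4 finished on SHIFT
[14] I4→R3
[15] issue I5 (SHIFT)
[16] I5 read-ops | issue I6 (LSU)
[17] I5 finished on SHIFT
[18] I5→R1
[19] I6 read-ops
[20] I6 finished on LSU
[21] I6→R0
[22] issue I7 (SHIFT)
[23] I7 read-ops
[24] I7 finished on SHIFT
[25] I7→R0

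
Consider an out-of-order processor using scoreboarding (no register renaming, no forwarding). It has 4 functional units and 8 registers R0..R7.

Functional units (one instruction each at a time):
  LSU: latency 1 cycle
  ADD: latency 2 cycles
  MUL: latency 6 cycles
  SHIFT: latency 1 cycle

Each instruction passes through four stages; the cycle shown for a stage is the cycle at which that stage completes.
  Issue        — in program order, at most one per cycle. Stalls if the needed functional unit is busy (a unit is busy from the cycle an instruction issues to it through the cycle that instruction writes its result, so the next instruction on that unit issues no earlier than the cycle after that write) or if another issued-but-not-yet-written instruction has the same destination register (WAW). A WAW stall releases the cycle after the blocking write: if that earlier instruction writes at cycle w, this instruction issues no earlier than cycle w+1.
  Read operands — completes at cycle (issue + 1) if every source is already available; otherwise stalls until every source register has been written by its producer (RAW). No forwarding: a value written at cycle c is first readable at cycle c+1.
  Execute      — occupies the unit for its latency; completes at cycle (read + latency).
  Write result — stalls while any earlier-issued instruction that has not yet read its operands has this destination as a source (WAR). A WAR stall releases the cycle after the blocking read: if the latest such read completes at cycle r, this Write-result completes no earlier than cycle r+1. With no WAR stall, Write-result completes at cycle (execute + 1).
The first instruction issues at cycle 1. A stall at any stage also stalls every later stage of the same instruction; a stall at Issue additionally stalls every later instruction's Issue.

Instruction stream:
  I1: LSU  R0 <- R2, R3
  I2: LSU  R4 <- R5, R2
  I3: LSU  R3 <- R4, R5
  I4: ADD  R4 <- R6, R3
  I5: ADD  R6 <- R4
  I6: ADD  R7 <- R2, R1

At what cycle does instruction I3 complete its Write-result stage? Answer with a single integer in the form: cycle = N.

c1: I1 dispatched to LSU
c2: I1 operands ready
c3: I1 complete
c4: R0←I1
c5: I2 dispatched to LSU
c6: I2 operands ready
c7: I2 complete
c8: R4←I2
c9: I3 dispatched to LSU
c10: I3 operands ready | I4 dispatched to ADD
c11: I3 complete
c12: R3←I3
c13: I4 operands ready
c15: I4 complete
c16: R4←I4
c17: I5 dispatched to ADD
c18: I5 operands ready
c20: I5 complete
c21: R6←I5
c22: I6 dispatched to ADD
c23: I6 operands ready
c25: I6 complete
c26: R7←I6

cycle = 12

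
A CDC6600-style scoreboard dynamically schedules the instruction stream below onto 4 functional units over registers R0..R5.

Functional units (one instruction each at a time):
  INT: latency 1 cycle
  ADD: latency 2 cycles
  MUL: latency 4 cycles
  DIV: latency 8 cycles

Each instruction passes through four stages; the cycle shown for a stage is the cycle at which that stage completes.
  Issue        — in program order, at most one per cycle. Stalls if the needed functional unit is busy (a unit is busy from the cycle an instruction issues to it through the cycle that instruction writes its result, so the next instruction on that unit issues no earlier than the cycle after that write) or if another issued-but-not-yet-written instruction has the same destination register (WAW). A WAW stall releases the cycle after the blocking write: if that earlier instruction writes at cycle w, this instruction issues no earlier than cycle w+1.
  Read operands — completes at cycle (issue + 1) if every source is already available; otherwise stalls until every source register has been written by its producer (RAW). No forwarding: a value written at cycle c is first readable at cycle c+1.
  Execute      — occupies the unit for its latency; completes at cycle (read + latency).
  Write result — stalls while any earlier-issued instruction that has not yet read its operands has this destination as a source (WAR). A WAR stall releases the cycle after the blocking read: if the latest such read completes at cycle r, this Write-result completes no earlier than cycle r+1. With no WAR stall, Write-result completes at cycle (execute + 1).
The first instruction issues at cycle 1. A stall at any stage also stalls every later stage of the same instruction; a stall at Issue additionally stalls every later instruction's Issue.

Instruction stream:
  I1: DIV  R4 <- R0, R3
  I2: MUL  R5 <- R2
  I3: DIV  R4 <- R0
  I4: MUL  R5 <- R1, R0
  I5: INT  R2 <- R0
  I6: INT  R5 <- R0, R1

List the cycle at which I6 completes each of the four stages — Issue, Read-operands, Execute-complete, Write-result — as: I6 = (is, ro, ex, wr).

cycle 1: I1 dispatched to DIV
cycle 2: I1 operands ready, I2 dispatched to MUL
cycle 3: I2 operands ready
cycle 7: I2 complete
cycle 8: R5←I2
cycle 10: I1 complete
cycle 11: R4←I1
cycle 12: I3 dispatched to DIV
cycle 13: I3 operands ready, I4 dispatched to MUL
cycle 14: I4 operands ready, I5 dispatched to INT
cycle 15: I5 operands ready
cycle 16: I5 complete
cycle 17: R2←I5
cycle 18: I4 complete
cycle 19: R5←I4
cycle 20: I6 dispatched to INT
cycle 21: I3 complete, I6 operands ready
cycle 22: R4←I3, I6 complete
cycle 23: R5←I6

I6 = (20, 21, 22, 23)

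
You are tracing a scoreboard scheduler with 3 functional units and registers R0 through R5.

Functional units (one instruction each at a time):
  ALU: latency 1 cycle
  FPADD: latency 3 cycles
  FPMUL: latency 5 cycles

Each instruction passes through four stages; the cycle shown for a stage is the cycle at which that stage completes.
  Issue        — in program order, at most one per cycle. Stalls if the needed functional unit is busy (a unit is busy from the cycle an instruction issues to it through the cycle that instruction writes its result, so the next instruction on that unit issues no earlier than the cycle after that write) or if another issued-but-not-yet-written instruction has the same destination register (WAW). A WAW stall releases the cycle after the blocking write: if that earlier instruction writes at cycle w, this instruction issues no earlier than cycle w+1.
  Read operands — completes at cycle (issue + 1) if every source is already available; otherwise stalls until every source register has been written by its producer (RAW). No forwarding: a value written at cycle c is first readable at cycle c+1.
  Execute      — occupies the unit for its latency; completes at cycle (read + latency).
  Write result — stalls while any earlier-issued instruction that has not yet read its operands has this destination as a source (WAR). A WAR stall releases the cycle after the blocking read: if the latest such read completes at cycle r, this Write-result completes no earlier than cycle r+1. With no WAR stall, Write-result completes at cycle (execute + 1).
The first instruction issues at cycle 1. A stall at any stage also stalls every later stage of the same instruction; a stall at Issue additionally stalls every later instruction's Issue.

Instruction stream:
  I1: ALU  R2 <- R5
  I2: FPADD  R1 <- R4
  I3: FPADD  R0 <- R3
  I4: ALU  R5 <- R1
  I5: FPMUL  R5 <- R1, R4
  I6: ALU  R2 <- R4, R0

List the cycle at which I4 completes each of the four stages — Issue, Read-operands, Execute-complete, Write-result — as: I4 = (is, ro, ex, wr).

  I1 | 1 | 2 | 3 | 4
  I2 | 2 | 3 | 6 | 7
  I3 | 8 | 9 | 12 | 13   struct: FPADD busy until I2 writes@7
  I4 | 9 | 10 | 11 | 12
  I5 | 13 | 14 | 19 | 20   WAW R5: wait I4 write@12
  I6 | 14 | 15 | 16 | 17

I4 = (9, 10, 11, 12)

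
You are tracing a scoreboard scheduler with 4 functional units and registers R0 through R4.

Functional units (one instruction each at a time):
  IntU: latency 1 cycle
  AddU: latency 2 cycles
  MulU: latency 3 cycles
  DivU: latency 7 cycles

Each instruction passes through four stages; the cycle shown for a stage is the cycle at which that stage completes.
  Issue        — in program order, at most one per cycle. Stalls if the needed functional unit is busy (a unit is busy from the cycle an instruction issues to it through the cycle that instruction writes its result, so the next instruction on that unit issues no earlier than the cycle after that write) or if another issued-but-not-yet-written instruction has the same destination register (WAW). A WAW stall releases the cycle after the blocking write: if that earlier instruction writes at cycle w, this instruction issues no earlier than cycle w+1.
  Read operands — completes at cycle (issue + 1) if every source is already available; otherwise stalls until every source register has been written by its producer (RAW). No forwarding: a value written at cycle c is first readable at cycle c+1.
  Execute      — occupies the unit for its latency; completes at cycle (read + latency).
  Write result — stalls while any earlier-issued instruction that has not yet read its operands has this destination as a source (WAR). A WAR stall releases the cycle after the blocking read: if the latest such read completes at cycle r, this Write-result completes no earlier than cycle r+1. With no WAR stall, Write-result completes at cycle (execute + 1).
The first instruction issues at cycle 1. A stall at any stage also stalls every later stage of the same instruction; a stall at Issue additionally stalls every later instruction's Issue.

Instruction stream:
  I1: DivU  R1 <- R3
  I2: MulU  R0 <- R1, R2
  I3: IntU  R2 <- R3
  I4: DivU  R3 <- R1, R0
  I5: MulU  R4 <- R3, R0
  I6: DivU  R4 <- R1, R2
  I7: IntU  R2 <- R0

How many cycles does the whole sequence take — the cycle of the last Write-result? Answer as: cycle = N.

cycle = 39

[I1] 1/2/9/10
[I2] 2/11/14/15  (RAW R1: wait I1 write@10)
[I3] 3/4/5/12  (WAR R2: wait I2 read@11)
[I4] 11/16/23/24  (struct: DivU busy until I1 writes@10; RAW R0: wait I2 write@15)
[I5] 16/25/28/29  (struct: MulU busy until I2 writes@15; RAW R3: wait I4 write@24)
[I6] 30/31/38/39  (WAW R4: wait I5 write@29)
[I7] 31/32/33/34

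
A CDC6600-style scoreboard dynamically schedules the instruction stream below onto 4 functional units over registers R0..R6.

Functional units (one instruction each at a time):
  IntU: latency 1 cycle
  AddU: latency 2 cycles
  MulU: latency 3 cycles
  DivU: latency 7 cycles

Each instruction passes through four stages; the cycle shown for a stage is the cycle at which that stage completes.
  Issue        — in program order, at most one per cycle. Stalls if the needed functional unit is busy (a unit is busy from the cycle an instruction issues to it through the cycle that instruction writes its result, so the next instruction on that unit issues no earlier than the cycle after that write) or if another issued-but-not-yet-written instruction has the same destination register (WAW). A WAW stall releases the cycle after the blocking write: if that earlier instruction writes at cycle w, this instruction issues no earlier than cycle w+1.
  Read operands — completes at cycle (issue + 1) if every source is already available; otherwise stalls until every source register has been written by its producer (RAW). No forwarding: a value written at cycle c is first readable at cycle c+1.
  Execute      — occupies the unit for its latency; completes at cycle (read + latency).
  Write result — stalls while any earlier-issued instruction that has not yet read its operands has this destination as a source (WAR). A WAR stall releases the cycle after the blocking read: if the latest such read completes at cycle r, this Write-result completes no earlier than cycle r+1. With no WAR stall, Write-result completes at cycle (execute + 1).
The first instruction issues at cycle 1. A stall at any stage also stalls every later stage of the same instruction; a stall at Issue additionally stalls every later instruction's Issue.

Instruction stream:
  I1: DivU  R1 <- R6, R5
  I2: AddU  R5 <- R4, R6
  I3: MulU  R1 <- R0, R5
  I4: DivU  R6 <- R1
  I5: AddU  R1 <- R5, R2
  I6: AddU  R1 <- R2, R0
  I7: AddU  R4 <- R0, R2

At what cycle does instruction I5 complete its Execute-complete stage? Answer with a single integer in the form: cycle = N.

[1] I1→DivU
[2] I1 RO | I2→AddU
[3] I2 RO
[5] I2 EX
[6] I2 WR R5
[9] I1 EX
[10] I1 WR R1
[11] I3→MulU
[12] I3 RO | I4→DivU
[15] I3 EX
[16] I3 WR R1
[17] I4 RO | I5→AddU
[18] I5 RO
[20] I5 EX
[21] I5 WR R1
[22] I6→AddU
[23] I6 RO
[24] I4 EX
[25] I4 WR R6 | I6 EX
[26] I6 WR R1
[27] I7→AddU
[28] I7 RO
[30] I7 EX
[31] I7 WR R4

cycle = 20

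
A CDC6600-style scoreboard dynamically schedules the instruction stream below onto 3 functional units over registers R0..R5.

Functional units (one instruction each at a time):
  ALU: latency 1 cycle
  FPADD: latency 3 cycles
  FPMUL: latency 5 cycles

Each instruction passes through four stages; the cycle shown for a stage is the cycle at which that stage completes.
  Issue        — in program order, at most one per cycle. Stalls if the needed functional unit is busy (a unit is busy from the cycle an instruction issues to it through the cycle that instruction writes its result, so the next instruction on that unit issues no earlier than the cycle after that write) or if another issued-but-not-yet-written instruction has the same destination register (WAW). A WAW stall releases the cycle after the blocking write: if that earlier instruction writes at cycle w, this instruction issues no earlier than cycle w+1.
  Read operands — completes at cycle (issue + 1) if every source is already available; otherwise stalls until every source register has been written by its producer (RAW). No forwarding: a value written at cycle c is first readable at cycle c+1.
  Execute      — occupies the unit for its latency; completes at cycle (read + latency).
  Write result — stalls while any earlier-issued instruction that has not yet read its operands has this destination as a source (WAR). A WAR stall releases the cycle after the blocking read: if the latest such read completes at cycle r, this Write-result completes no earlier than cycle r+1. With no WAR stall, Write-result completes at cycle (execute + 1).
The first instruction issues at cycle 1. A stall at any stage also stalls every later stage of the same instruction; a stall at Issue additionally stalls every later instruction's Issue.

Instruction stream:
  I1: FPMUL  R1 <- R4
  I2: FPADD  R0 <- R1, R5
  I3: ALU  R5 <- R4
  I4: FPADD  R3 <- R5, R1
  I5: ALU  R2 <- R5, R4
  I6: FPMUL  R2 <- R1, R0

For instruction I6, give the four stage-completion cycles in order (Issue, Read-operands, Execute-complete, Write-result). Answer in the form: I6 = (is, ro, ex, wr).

I6 = (19, 20, 25, 26)

cycle 1: I1 issues→FPMUL
cycle 2: I1 reads · I2 issues→FPADD
cycle 3: I3 issues→ALU
cycle 4: I3 reads
cycle 5: I3 exec-done
cycle 7: I1 exec-done
cycle 8: I1 writes R1
cycle 9: I2 reads
cycle 10: I3 writes R5
cycle 12: I2 exec-done
cycle 13: I2 writes R0
cycle 14: I4 issues→FPADD
cycle 15: I4 reads · I5 issues→ALU
cycle 16: I5 reads
cycle 17: I5 exec-done
cycle 18: I4 exec-done · I5 writes R2
cycle 19: I4 writes R3 · I6 issues→FPMUL
cycle 20: I6 reads
cycle 25: I6 exec-done
cycle 26: I6 writes R2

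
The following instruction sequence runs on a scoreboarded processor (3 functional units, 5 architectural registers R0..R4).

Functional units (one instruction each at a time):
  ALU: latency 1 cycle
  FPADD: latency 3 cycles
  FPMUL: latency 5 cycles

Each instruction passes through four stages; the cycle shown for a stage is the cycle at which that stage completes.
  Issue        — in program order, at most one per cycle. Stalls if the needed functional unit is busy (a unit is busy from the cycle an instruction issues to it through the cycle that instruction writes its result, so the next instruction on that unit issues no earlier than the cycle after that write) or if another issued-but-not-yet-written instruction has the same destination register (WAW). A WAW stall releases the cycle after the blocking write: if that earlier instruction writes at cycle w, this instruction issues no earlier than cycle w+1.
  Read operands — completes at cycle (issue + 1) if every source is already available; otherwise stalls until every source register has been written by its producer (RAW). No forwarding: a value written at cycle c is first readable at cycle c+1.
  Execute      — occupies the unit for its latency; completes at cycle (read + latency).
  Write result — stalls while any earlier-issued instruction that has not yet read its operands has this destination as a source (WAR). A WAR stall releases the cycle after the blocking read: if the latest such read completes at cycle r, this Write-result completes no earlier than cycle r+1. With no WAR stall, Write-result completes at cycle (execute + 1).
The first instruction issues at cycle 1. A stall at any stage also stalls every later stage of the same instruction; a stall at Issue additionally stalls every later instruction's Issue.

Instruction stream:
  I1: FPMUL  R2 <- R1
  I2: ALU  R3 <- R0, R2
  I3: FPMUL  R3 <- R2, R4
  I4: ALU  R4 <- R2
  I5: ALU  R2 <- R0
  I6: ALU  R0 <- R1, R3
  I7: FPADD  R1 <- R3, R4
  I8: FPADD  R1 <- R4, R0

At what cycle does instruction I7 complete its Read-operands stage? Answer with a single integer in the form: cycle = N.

cycle = 23

[1] I1 issues→FPMUL
[2] I1 reads; I2 issues→ALU
[7] I1 exec-done
[8] I1 writes R2
[9] I2 reads
[10] I2 exec-done
[11] I2 writes R3
[12] I3 issues→FPMUL
[13] I3 reads; I4 issues→ALU
[14] I4 reads
[15] I4 exec-done
[16] I4 writes R4
[17] I5 issues→ALU
[18] I3 exec-done; I5 reads
[19] I3 writes R3; I5 exec-done
[20] I5 writes R2
[21] I6 issues→ALU
[22] I6 reads; I7 issues→FPADD
[23] I6 exec-done; I7 reads
[24] I6 writes R0
[26] I7 exec-done
[27] I7 writes R1
[28] I8 issues→FPADD
[29] I8 reads
[32] I8 exec-done
[33] I8 writes R1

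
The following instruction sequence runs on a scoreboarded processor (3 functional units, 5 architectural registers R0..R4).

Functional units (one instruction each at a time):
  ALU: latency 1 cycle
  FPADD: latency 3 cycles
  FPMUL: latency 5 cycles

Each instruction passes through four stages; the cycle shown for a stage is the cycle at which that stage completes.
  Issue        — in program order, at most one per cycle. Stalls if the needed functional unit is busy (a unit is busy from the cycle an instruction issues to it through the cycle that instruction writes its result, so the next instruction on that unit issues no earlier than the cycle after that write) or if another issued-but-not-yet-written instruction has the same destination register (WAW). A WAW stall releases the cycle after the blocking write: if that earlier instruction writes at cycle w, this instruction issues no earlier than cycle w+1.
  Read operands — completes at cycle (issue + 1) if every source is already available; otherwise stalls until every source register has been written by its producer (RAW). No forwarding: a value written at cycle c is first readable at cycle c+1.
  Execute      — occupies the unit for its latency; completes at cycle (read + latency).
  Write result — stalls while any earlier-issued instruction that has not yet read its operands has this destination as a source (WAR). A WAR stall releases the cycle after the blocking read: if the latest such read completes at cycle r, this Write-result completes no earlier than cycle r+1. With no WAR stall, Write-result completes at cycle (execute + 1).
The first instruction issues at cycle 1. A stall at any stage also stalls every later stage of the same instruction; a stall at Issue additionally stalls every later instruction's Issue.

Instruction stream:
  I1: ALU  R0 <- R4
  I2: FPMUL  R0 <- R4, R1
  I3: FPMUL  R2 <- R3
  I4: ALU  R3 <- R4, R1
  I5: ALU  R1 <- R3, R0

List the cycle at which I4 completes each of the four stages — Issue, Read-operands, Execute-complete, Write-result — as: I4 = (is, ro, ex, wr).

I4 = (14, 15, 16, 17)

I1 -> (1, 2, 3, 4)
I2 -> (5, 6, 11, 12)  // WAW R0: wait I1 write@4
I3 -> (13, 14, 19, 20)  // struct: FPMUL busy until I2 writes@12
I4 -> (14, 15, 16, 17)
I5 -> (18, 19, 20, 21)  // struct: ALU busy until I4 writes@17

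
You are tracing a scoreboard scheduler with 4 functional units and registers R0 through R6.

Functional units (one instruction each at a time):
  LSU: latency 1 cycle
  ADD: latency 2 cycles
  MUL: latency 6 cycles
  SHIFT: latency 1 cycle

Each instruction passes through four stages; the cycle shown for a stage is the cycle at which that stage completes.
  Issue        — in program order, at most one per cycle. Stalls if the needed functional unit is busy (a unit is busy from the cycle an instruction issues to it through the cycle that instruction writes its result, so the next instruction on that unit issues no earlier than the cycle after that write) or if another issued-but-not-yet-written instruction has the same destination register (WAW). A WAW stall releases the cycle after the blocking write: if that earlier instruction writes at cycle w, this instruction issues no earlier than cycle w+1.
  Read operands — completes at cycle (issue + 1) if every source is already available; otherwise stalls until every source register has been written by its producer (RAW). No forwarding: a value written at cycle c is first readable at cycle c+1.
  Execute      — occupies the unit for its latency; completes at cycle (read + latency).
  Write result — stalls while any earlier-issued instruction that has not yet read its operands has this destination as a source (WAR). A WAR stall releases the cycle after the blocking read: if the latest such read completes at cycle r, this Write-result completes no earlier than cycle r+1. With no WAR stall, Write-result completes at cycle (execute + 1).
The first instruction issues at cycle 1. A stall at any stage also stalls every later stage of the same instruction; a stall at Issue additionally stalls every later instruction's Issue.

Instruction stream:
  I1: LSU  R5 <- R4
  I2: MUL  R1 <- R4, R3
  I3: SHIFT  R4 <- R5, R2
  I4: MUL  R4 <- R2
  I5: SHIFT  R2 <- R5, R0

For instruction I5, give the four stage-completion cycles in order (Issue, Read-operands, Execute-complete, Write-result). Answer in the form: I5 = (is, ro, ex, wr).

I5 = (12, 13, 14, 15)

[1] issue I1 (LSU)
[2] I1 read-ops · issue I2 (MUL)
[3] I1 finished on LSU · I2 read-ops · issue I3 (SHIFT)
[4] I1→R5
[5] I3 read-ops
[6] I3 finished on SHIFT
[7] I3→R4
[9] I2 finished on MUL
[10] I2→R1
[11] issue I4 (MUL)
[12] I4 read-ops · issue I5 (SHIFT)
[13] I5 read-ops
[14] I5 finished on SHIFT
[15] I5→R2
[18] I4 finished on MUL
[19] I4→R4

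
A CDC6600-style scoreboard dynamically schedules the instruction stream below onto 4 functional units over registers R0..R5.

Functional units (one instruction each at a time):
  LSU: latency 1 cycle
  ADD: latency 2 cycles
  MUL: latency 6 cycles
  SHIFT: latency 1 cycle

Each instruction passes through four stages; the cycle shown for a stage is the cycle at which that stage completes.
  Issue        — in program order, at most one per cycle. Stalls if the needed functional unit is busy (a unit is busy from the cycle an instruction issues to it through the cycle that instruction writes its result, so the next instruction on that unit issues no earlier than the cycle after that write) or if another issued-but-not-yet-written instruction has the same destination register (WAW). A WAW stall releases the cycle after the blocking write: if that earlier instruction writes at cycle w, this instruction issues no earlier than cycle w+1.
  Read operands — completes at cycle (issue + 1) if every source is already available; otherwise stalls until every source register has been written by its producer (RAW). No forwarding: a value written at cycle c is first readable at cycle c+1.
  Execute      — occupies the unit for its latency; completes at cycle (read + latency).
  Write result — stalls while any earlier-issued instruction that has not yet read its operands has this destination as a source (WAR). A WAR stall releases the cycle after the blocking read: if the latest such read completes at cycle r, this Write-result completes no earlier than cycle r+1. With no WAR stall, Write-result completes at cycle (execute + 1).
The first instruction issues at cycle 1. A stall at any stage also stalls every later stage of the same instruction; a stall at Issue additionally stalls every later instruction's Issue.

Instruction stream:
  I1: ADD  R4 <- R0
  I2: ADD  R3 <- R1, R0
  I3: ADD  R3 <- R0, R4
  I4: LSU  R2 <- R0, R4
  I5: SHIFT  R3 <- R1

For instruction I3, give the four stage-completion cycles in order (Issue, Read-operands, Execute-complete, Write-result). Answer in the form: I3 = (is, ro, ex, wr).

I3 = (11, 12, 14, 15)

  I1 | 1 | 2 | 4 | 5
  I2 | 6 | 7 | 9 | 10   struct: ADD busy until I1 writes@5
  I3 | 11 | 12 | 14 | 15   struct: ADD busy until I2 writes@10
  I4 | 12 | 13 | 14 | 15
  I5 | 16 | 17 | 18 | 19   WAW R3: wait I3 write@15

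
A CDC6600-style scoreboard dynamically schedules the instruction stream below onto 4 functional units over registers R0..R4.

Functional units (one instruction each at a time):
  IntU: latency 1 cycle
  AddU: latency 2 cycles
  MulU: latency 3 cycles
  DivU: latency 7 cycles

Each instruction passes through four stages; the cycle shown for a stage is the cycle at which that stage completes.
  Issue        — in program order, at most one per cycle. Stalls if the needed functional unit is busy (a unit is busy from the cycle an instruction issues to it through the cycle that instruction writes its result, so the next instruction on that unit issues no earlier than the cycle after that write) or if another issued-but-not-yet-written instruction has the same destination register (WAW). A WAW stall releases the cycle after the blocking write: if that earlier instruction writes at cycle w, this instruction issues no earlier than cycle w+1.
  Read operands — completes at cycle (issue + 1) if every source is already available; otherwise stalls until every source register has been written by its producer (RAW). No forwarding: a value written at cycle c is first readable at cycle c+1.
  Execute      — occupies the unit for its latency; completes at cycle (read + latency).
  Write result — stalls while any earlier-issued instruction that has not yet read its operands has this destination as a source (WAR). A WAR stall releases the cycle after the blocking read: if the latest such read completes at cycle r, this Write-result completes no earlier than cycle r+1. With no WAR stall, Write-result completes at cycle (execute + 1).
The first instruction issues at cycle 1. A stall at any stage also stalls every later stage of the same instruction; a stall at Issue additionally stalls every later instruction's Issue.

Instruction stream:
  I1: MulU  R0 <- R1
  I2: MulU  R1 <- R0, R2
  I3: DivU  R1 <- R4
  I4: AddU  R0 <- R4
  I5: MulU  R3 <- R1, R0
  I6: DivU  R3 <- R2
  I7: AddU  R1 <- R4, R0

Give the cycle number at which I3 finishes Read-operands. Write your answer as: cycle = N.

cycle = 14

cycle 1: I1 issues→MulU
cycle 2: I1 reads
cycle 5: I1 exec-done
cycle 6: I1 writes R0
cycle 7: I2 issues→MulU
cycle 8: I2 reads
cycle 11: I2 exec-done
cycle 12: I2 writes R1
cycle 13: I3 issues→DivU
cycle 14: I3 reads · I4 issues→AddU
cycle 15: I4 reads · I5 issues→MulU
cycle 17: I4 exec-done
cycle 18: I4 writes R0
cycle 21: I3 exec-done
cycle 22: I3 writes R1
cycle 23: I5 reads
cycle 26: I5 exec-done
cycle 27: I5 writes R3
cycle 28: I6 issues→DivU
cycle 29: I6 reads · I7 issues→AddU
cycle 30: I7 reads
cycle 32: I7 exec-done
cycle 33: I7 writes R1
cycle 36: I6 exec-done
cycle 37: I6 writes R3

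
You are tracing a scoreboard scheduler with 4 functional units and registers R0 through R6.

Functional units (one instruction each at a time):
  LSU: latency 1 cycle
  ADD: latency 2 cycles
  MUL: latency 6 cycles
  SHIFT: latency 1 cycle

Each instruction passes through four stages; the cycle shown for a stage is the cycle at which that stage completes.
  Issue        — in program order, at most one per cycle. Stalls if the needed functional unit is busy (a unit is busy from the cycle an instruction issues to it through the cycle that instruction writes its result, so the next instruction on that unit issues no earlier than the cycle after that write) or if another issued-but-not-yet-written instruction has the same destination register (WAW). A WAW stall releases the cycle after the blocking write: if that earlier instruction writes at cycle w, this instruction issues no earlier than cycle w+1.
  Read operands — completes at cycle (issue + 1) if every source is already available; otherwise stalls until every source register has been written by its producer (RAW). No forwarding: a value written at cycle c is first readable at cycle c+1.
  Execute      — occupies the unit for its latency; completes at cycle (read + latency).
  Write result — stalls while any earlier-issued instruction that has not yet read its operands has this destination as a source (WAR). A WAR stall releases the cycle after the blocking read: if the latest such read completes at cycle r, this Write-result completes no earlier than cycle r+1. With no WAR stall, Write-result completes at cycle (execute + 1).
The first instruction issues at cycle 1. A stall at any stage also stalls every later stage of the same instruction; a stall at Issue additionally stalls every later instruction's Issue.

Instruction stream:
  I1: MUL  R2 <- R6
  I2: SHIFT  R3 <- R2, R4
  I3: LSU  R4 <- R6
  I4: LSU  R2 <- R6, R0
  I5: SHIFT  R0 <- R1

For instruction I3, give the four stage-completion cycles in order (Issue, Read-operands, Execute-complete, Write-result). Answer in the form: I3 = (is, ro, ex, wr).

I3 = (3, 4, 5, 11)

[I1] 1/2/8/9
[I2] 2/10/11/12  (RAW R2: wait I1 write@9)
[I3] 3/4/5/11  (WAR R4: wait I2 read@10)
[I4] 12/13/14/15  (struct: LSU busy until I3 writes@11)
[I5] 13/14/15/16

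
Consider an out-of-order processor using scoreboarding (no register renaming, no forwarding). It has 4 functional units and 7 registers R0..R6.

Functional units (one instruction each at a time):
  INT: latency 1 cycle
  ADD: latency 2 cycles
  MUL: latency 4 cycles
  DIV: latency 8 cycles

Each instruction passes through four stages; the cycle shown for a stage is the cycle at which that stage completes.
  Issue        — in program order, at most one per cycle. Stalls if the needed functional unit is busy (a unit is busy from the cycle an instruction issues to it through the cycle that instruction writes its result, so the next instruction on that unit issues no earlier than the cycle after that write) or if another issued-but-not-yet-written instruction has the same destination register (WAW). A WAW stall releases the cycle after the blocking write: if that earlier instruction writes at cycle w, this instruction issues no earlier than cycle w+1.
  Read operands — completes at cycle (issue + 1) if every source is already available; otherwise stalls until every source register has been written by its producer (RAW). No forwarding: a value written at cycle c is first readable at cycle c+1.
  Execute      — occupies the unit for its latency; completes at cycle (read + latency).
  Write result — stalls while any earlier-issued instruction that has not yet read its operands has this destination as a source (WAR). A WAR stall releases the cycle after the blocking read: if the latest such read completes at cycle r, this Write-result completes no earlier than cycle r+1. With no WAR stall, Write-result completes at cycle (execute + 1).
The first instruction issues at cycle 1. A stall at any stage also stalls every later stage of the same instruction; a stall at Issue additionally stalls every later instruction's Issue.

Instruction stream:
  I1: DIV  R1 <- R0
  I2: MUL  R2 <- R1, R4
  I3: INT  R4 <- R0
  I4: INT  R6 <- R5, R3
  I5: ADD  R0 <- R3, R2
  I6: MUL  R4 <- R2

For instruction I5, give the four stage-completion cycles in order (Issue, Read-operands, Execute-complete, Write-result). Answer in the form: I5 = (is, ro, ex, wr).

I5 = (15, 18, 20, 21)

1) issue 1, read 2, done 10, write 11
2) issue 2, read 12, done 16, write 17  <RAW R1: wait I1 write@11>
3) issue 3, read 4, done 5, write 13  <WAR R4: wait I2 read@12>
4) issue 14, read 15, done 16, write 17  <struct: INT busy until I3 writes@13>
5) issue 15, read 18, done 20, write 21  <RAW R2: wait I2 write@17>
6) issue 18, read 19, done 23, write 24  <struct: MUL busy until I2 writes@17>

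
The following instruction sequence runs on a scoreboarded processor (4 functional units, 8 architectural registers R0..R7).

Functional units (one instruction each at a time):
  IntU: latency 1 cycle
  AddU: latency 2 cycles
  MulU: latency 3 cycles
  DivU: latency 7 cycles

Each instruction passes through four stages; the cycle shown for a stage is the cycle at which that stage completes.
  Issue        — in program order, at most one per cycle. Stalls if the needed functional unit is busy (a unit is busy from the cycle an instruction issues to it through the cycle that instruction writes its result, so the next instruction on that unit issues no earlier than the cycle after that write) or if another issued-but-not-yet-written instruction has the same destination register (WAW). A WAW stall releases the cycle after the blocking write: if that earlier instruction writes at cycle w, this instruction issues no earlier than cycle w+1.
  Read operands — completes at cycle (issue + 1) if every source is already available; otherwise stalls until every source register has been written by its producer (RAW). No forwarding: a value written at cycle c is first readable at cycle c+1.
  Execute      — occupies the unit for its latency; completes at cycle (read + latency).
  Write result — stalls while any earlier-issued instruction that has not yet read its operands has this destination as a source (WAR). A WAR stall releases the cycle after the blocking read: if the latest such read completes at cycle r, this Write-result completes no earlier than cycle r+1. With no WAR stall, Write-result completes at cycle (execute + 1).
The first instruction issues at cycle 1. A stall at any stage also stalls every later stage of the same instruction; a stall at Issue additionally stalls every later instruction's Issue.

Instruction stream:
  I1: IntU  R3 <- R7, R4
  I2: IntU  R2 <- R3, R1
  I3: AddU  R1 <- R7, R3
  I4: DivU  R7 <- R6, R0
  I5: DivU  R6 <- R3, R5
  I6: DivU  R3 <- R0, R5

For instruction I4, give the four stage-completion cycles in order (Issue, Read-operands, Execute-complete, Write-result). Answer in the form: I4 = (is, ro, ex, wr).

[1] I1 dispatched to IntU
[2] I1 operands ready
[3] I1 complete
[4] R3←I1
[5] I2 dispatched to IntU
[6] I2 operands ready · I3 dispatched to AddU
[7] I2 complete · I3 operands ready · I4 dispatched to DivU
[8] R2←I2 · I4 operands ready
[9] I3 complete
[10] R1←I3
[15] I4 complete
[16] R7←I4
[17] I5 dispatched to DivU
[18] I5 operands ready
[25] I5 complete
[26] R6←I5
[27] I6 dispatched to DivU
[28] I6 operands ready
[35] I6 complete
[36] R3←I6

I4 = (7, 8, 15, 16)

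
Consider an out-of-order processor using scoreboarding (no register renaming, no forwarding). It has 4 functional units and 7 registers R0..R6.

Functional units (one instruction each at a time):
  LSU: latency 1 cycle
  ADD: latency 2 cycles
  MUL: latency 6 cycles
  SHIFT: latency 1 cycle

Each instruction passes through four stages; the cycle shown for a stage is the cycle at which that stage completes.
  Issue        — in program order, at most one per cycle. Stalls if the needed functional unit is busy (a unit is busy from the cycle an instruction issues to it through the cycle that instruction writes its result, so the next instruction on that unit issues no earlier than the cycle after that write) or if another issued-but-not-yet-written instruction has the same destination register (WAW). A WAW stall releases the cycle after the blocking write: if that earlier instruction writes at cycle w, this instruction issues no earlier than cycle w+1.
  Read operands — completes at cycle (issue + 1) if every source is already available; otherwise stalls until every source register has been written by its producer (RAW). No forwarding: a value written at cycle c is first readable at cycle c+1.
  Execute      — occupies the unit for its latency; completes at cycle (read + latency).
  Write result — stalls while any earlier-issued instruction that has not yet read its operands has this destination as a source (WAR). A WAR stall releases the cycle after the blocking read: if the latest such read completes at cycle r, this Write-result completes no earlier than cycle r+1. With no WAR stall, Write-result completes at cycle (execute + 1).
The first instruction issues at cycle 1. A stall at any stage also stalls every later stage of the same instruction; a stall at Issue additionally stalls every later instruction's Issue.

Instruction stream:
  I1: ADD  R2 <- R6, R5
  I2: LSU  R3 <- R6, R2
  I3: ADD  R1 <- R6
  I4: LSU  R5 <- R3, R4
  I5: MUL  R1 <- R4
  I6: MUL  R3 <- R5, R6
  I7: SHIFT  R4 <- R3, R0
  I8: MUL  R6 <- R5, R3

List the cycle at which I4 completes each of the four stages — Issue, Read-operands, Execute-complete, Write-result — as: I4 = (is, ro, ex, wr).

cycle 1: I1 dispatched to ADD
cycle 2: I1 operands ready | I2 dispatched to LSU
cycle 4: I1 complete
cycle 5: R2←I1
cycle 6: I2 operands ready | I3 dispatched to ADD
cycle 7: I2 complete | I3 operands ready
cycle 8: R3←I2
cycle 9: I3 complete | I4 dispatched to LSU
cycle 10: R1←I3 | I4 operands ready
cycle 11: I4 complete | I5 dispatched to MUL
cycle 12: R5←I4 | I5 operands ready
cycle 18: I5 complete
cycle 19: R1←I5
cycle 20: I6 dispatched to MUL
cycle 21: I6 operands ready | I7 dispatched to SHIFT
cycle 27: I6 complete
cycle 28: R3←I6
cycle 29: I7 operands ready | I8 dispatched to MUL
cycle 30: I7 complete | I8 operands ready
cycle 31: R4←I7
cycle 36: I8 complete
cycle 37: R6←I8

I4 = (9, 10, 11, 12)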